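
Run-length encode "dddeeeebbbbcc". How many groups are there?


Input: dddeeeebbbbcc
Scanning for consecutive runs:
  Group 1: 'd' x 3 (positions 0-2)
  Group 2: 'e' x 4 (positions 3-6)
  Group 3: 'b' x 4 (positions 7-10)
  Group 4: 'c' x 2 (positions 11-12)
Total groups: 4

4


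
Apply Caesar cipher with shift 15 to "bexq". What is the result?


Caesar cipher: shift "bexq" by 15
  'b' (pos 1) + 15 = pos 16 = 'q'
  'e' (pos 4) + 15 = pos 19 = 't'
  'x' (pos 23) + 15 = pos 12 = 'm'
  'q' (pos 16) + 15 = pos 5 = 'f'
Result: qtmf

qtmf


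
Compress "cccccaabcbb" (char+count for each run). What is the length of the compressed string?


Input: cccccaabcbb
Runs:
  'c' x 5 => "c5"
  'a' x 2 => "a2"
  'b' x 1 => "b1"
  'c' x 1 => "c1"
  'b' x 2 => "b2"
Compressed: "c5a2b1c1b2"
Compressed length: 10

10


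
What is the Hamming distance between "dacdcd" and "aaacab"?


Comparing "dacdcd" and "aaacab" position by position:
  Position 0: 'd' vs 'a' => differ
  Position 1: 'a' vs 'a' => same
  Position 2: 'c' vs 'a' => differ
  Position 3: 'd' vs 'c' => differ
  Position 4: 'c' vs 'a' => differ
  Position 5: 'd' vs 'b' => differ
Total differences (Hamming distance): 5

5


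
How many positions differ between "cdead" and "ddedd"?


Comparing "cdead" and "ddedd" position by position:
  Position 0: 'c' vs 'd' => DIFFER
  Position 1: 'd' vs 'd' => same
  Position 2: 'e' vs 'e' => same
  Position 3: 'a' vs 'd' => DIFFER
  Position 4: 'd' vs 'd' => same
Positions that differ: 2

2


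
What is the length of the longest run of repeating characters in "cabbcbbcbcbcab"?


Input: "cabbcbbcbcbcab"
Scanning for longest run:
  Position 1 ('a'): new char, reset run to 1
  Position 2 ('b'): new char, reset run to 1
  Position 3 ('b'): continues run of 'b', length=2
  Position 4 ('c'): new char, reset run to 1
  Position 5 ('b'): new char, reset run to 1
  Position 6 ('b'): continues run of 'b', length=2
  Position 7 ('c'): new char, reset run to 1
  Position 8 ('b'): new char, reset run to 1
  Position 9 ('c'): new char, reset run to 1
  Position 10 ('b'): new char, reset run to 1
  Position 11 ('c'): new char, reset run to 1
  Position 12 ('a'): new char, reset run to 1
  Position 13 ('b'): new char, reset run to 1
Longest run: 'b' with length 2

2


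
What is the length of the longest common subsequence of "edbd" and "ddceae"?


LCS of "edbd" and "ddceae"
DP table:
           d    d    c    e    a    e
      0    0    0    0    0    0    0
  e   0    0    0    0    1    1    1
  d   0    1    1    1    1    1    1
  b   0    1    1    1    1    1    1
  d   0    1    2    2    2    2    2
LCS length = dp[4][6] = 2

2


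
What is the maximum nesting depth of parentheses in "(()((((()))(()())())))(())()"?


Input: "(()((((()))(()())())))(())()"
Tracking depth:
  Position 0 '(': depth becomes 1
  Position 1 '(': depth becomes 2
  Position 2 ')': depth becomes 1
  Position 3 '(': depth becomes 2
  Position 4 '(': depth becomes 3
  Position 5 '(': depth becomes 4
  Position 6 '(': depth becomes 5
  Position 7 '(': depth becomes 6
  Position 8 ')': depth becomes 5
  Position 9 ')': depth becomes 4
  Position 10 ')': depth becomes 3
  Position 11 '(': depth becomes 4
  Position 12 '(': depth becomes 5
  Position 13 ')': depth becomes 4
  Position 14 '(': depth becomes 5
  Position 15 ')': depth becomes 4
  Position 16 ')': depth becomes 3
  Position 17 '(': depth becomes 4
  Position 18 ')': depth becomes 3
  Position 19 ')': depth becomes 2
  Position 20 ')': depth becomes 1
  Position 21 ')': depth becomes 0
  Position 22 '(': depth becomes 1
  Position 23 '(': depth becomes 2
  Position 24 ')': depth becomes 1
  Position 25 ')': depth becomes 0
  Position 26 '(': depth becomes 1
  Position 27 ')': depth becomes 0
Maximum depth reached: 6

6


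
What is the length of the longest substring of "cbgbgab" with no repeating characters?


Input: "cbgbgab"
Sliding window (track last position of each char):
  Position 0 ('c'): window [0,0] length 1 -- new best
  Position 1 ('b'): window [0,1] length 2 -- new best
  Position 2 ('g'): window [0,2] length 3 -- new best
  Position 3 ('b'): repeat (last at 1), move window start to 2
  Position 3 ('b'): window [2,3] length 2
  Position 4 ('g'): repeat (last at 2), move window start to 3
  Position 4 ('g'): window [3,4] length 2
  Position 5 ('a'): window [3,5] length 3
  Position 6 ('b'): repeat (last at 3), move window start to 4
  Position 6 ('b'): window [4,6] length 3
Longest substring with no repeats: "cbg" with length 3

3


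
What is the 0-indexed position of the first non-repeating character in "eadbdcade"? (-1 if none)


Input: eadbdcade
Character frequencies:
  'a': 2
  'b': 1
  'c': 1
  'd': 3
  'e': 2
Scanning left to right for freq == 1:
  Position 0 ('e'): freq=2, skip
  Position 1 ('a'): freq=2, skip
  Position 2 ('d'): freq=3, skip
  Position 3 ('b'): unique! => answer = 3

3


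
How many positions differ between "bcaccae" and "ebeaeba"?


Comparing "bcaccae" and "ebeaeba" position by position:
  Position 0: 'b' vs 'e' => DIFFER
  Position 1: 'c' vs 'b' => DIFFER
  Position 2: 'a' vs 'e' => DIFFER
  Position 3: 'c' vs 'a' => DIFFER
  Position 4: 'c' vs 'e' => DIFFER
  Position 5: 'a' vs 'b' => DIFFER
  Position 6: 'e' vs 'a' => DIFFER
Positions that differ: 7

7


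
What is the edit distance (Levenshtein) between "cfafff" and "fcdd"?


Computing edit distance: "cfafff" -> "fcdd"
DP table:
           f    c    d    d
      0    1    2    3    4
  c   1    1    1    2    3
  f   2    1    2    2    3
  a   3    2    2    3    3
  f   4    3    3    3    4
  f   5    4    4    4    4
  f   6    5    5    5    5
Edit distance = dp[6][4] = 5

5


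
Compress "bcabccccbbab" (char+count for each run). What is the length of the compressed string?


Input: bcabccccbbab
Runs:
  'b' x 1 => "b1"
  'c' x 1 => "c1"
  'a' x 1 => "a1"
  'b' x 1 => "b1"
  'c' x 4 => "c4"
  'b' x 2 => "b2"
  'a' x 1 => "a1"
  'b' x 1 => "b1"
Compressed: "b1c1a1b1c4b2a1b1"
Compressed length: 16

16


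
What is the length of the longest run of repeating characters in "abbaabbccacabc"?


Input: "abbaabbccacabc"
Scanning for longest run:
  Position 1 ('b'): new char, reset run to 1
  Position 2 ('b'): continues run of 'b', length=2
  Position 3 ('a'): new char, reset run to 1
  Position 4 ('a'): continues run of 'a', length=2
  Position 5 ('b'): new char, reset run to 1
  Position 6 ('b'): continues run of 'b', length=2
  Position 7 ('c'): new char, reset run to 1
  Position 8 ('c'): continues run of 'c', length=2
  Position 9 ('a'): new char, reset run to 1
  Position 10 ('c'): new char, reset run to 1
  Position 11 ('a'): new char, reset run to 1
  Position 12 ('b'): new char, reset run to 1
  Position 13 ('c'): new char, reset run to 1
Longest run: 'b' with length 2

2


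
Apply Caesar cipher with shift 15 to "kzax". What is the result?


Caesar cipher: shift "kzax" by 15
  'k' (pos 10) + 15 = pos 25 = 'z'
  'z' (pos 25) + 15 = pos 14 = 'o'
  'a' (pos 0) + 15 = pos 15 = 'p'
  'x' (pos 23) + 15 = pos 12 = 'm'
Result: zopm

zopm


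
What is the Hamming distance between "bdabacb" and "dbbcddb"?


Comparing "bdabacb" and "dbbcddb" position by position:
  Position 0: 'b' vs 'd' => differ
  Position 1: 'd' vs 'b' => differ
  Position 2: 'a' vs 'b' => differ
  Position 3: 'b' vs 'c' => differ
  Position 4: 'a' vs 'd' => differ
  Position 5: 'c' vs 'd' => differ
  Position 6: 'b' vs 'b' => same
Total differences (Hamming distance): 6

6


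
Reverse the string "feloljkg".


Input: feloljkg
Reading characters right to left:
  Position 7: 'g'
  Position 6: 'k'
  Position 5: 'j'
  Position 4: 'l'
  Position 3: 'o'
  Position 2: 'l'
  Position 1: 'e'
  Position 0: 'f'
Reversed: gkjlolef

gkjlolef


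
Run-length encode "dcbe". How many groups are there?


Input: dcbe
Scanning for consecutive runs:
  Group 1: 'd' x 1 (positions 0-0)
  Group 2: 'c' x 1 (positions 1-1)
  Group 3: 'b' x 1 (positions 2-2)
  Group 4: 'e' x 1 (positions 3-3)
Total groups: 4

4


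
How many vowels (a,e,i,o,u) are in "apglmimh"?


Input: apglmimh
Checking each character:
  'a' at position 0: vowel (running total: 1)
  'p' at position 1: consonant
  'g' at position 2: consonant
  'l' at position 3: consonant
  'm' at position 4: consonant
  'i' at position 5: vowel (running total: 2)
  'm' at position 6: consonant
  'h' at position 7: consonant
Total vowels: 2

2


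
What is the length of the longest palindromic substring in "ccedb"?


Input: "ccedb"
Checking substrings for palindromes:
  [0:2] "cc" (len 2) => palindrome
Longest palindromic substring: "cc" with length 2

2


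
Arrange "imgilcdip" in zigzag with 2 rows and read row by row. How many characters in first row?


Zigzag "imgilcdip" into 2 rows:
Placing characters:
  'i' => row 0
  'm' => row 1
  'g' => row 0
  'i' => row 1
  'l' => row 0
  'c' => row 1
  'd' => row 0
  'i' => row 1
  'p' => row 0
Rows:
  Row 0: "igldp"
  Row 1: "mici"
First row length: 5

5


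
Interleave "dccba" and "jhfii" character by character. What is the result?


Interleaving "dccba" and "jhfii":
  Position 0: 'd' from first, 'j' from second => "dj"
  Position 1: 'c' from first, 'h' from second => "ch"
  Position 2: 'c' from first, 'f' from second => "cf"
  Position 3: 'b' from first, 'i' from second => "bi"
  Position 4: 'a' from first, 'i' from second => "ai"
Result: djchcfbiai

djchcfbiai


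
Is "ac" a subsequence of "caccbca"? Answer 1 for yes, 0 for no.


Check if "ac" is a subsequence of "caccbca"
Greedy scan:
  Position 0 ('c'): no match needed
  Position 1 ('a'): matches sub[0] = 'a'
  Position 2 ('c'): matches sub[1] = 'c'
  Position 3 ('c'): no match needed
  Position 4 ('b'): no match needed
  Position 5 ('c'): no match needed
  Position 6 ('a'): no match needed
All 2 characters matched => is a subsequence

1


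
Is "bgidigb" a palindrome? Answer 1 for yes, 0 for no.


Input: bgidigb
Reversed: bgidigb
  Compare pos 0 ('b') with pos 6 ('b'): match
  Compare pos 1 ('g') with pos 5 ('g'): match
  Compare pos 2 ('i') with pos 4 ('i'): match
Result: palindrome

1


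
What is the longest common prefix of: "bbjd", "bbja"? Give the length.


Words: bbjd, bbja
  Position 0: all 'b' => match
  Position 1: all 'b' => match
  Position 2: all 'j' => match
  Position 3: ('d', 'a') => mismatch, stop
LCP = "bbj" (length 3)

3


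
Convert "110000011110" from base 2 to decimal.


Input: "110000011110" in base 2
Positional expansion:
  Digit '1' (value 1) x 2^11 = 2048
  Digit '1' (value 1) x 2^10 = 1024
  Digit '0' (value 0) x 2^9 = 0
  Digit '0' (value 0) x 2^8 = 0
  Digit '0' (value 0) x 2^7 = 0
  Digit '0' (value 0) x 2^6 = 0
  Digit '0' (value 0) x 2^5 = 0
  Digit '1' (value 1) x 2^4 = 16
  Digit '1' (value 1) x 2^3 = 8
  Digit '1' (value 1) x 2^2 = 4
  Digit '1' (value 1) x 2^1 = 2
  Digit '0' (value 0) x 2^0 = 0
Sum = 3102

3102


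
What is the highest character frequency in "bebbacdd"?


Input: bebbacdd
Character counts:
  'a': 1
  'b': 3
  'c': 1
  'd': 2
  'e': 1
Maximum frequency: 3

3


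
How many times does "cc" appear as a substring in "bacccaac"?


Searching for "cc" in "bacccaac"
Scanning each position:
  Position 0: "ba" => no
  Position 1: "ac" => no
  Position 2: "cc" => MATCH
  Position 3: "cc" => MATCH
  Position 4: "ca" => no
  Position 5: "aa" => no
  Position 6: "ac" => no
Total occurrences: 2

2


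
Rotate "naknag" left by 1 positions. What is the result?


Input: "naknag", rotate left by 1
First 1 characters: "n"
Remaining characters: "aknag"
Concatenate remaining + first: "aknag" + "n" = "aknagn"

aknagn


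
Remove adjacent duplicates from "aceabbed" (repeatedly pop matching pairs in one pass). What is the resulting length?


Input: aceabbed
Stack-based adjacent duplicate removal:
  Read 'a': push. Stack: a
  Read 'c': push. Stack: ac
  Read 'e': push. Stack: ace
  Read 'a': push. Stack: acea
  Read 'b': push. Stack: aceab
  Read 'b': matches stack top 'b' => pop. Stack: acea
  Read 'e': push. Stack: aceae
  Read 'd': push. Stack: aceaed
Final stack: "aceaed" (length 6)

6


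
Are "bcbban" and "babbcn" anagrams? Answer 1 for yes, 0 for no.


Strings: "bcbban", "babbcn"
Sorted first:  abbbcn
Sorted second: abbbcn
Sorted forms match => anagrams

1


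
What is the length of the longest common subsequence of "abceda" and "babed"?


LCS of "abceda" and "babed"
DP table:
           b    a    b    e    d
      0    0    0    0    0    0
  a   0    0    1    1    1    1
  b   0    1    1    2    2    2
  c   0    1    1    2    2    2
  e   0    1    1    2    3    3
  d   0    1    1    2    3    4
  a   0    1    2    2    3    4
LCS length = dp[6][5] = 4

4


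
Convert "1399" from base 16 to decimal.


Input: "1399" in base 16
Positional expansion:
  Digit '1' (value 1) x 16^3 = 4096
  Digit '3' (value 3) x 16^2 = 768
  Digit '9' (value 9) x 16^1 = 144
  Digit '9' (value 9) x 16^0 = 9
Sum = 5017

5017


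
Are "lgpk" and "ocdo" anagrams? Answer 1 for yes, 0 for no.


Strings: "lgpk", "ocdo"
Sorted first:  gklp
Sorted second: cdoo
Differ at position 0: 'g' vs 'c' => not anagrams

0


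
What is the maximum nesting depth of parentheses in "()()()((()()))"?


Input: "()()()((()()))"
Tracking depth:
  Position 0 '(': depth becomes 1
  Position 1 ')': depth becomes 0
  Position 2 '(': depth becomes 1
  Position 3 ')': depth becomes 0
  Position 4 '(': depth becomes 1
  Position 5 ')': depth becomes 0
  Position 6 '(': depth becomes 1
  Position 7 '(': depth becomes 2
  Position 8 '(': depth becomes 3
  Position 9 ')': depth becomes 2
  Position 10 '(': depth becomes 3
  Position 11 ')': depth becomes 2
  Position 12 ')': depth becomes 1
  Position 13 ')': depth becomes 0
Maximum depth reached: 3

3


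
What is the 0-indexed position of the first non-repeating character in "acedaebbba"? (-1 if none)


Input: acedaebbba
Character frequencies:
  'a': 3
  'b': 3
  'c': 1
  'd': 1
  'e': 2
Scanning left to right for freq == 1:
  Position 0 ('a'): freq=3, skip
  Position 1 ('c'): unique! => answer = 1

1


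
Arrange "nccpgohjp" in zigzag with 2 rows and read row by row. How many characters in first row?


Zigzag "nccpgohjp" into 2 rows:
Placing characters:
  'n' => row 0
  'c' => row 1
  'c' => row 0
  'p' => row 1
  'g' => row 0
  'o' => row 1
  'h' => row 0
  'j' => row 1
  'p' => row 0
Rows:
  Row 0: "ncghp"
  Row 1: "cpoj"
First row length: 5

5


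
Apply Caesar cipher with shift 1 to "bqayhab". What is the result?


Caesar cipher: shift "bqayhab" by 1
  'b' (pos 1) + 1 = pos 2 = 'c'
  'q' (pos 16) + 1 = pos 17 = 'r'
  'a' (pos 0) + 1 = pos 1 = 'b'
  'y' (pos 24) + 1 = pos 25 = 'z'
  'h' (pos 7) + 1 = pos 8 = 'i'
  'a' (pos 0) + 1 = pos 1 = 'b'
  'b' (pos 1) + 1 = pos 2 = 'c'
Result: crbzibc

crbzibc


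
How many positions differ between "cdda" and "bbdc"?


Comparing "cdda" and "bbdc" position by position:
  Position 0: 'c' vs 'b' => DIFFER
  Position 1: 'd' vs 'b' => DIFFER
  Position 2: 'd' vs 'd' => same
  Position 3: 'a' vs 'c' => DIFFER
Positions that differ: 3

3


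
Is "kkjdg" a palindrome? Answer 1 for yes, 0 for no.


Input: kkjdg
Reversed: gdjkk
  Compare pos 0 ('k') with pos 4 ('g'): MISMATCH
  Compare pos 1 ('k') with pos 3 ('d'): MISMATCH
Result: not a palindrome

0


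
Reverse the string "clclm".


Input: clclm
Reading characters right to left:
  Position 4: 'm'
  Position 3: 'l'
  Position 2: 'c'
  Position 1: 'l'
  Position 0: 'c'
Reversed: mlclc

mlclc


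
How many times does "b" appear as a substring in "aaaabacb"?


Searching for "b" in "aaaabacb"
Scanning each position:
  Position 0: "a" => no
  Position 1: "a" => no
  Position 2: "a" => no
  Position 3: "a" => no
  Position 4: "b" => MATCH
  Position 5: "a" => no
  Position 6: "c" => no
  Position 7: "b" => MATCH
Total occurrences: 2

2


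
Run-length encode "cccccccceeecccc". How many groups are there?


Input: cccccccceeecccc
Scanning for consecutive runs:
  Group 1: 'c' x 8 (positions 0-7)
  Group 2: 'e' x 3 (positions 8-10)
  Group 3: 'c' x 4 (positions 11-14)
Total groups: 3

3


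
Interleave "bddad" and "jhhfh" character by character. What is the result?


Interleaving "bddad" and "jhhfh":
  Position 0: 'b' from first, 'j' from second => "bj"
  Position 1: 'd' from first, 'h' from second => "dh"
  Position 2: 'd' from first, 'h' from second => "dh"
  Position 3: 'a' from first, 'f' from second => "af"
  Position 4: 'd' from first, 'h' from second => "dh"
Result: bjdhdhafdh

bjdhdhafdh


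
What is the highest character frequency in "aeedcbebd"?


Input: aeedcbebd
Character counts:
  'a': 1
  'b': 2
  'c': 1
  'd': 2
  'e': 3
Maximum frequency: 3

3


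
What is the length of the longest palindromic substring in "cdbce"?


Input: "cdbce"
Checking substrings for palindromes:
  No multi-char palindromic substrings found
Longest palindromic substring: "c" with length 1

1


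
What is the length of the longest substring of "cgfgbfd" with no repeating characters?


Input: "cgfgbfd"
Sliding window (track last position of each char):
  Position 0 ('c'): window [0,0] length 1 -- new best
  Position 1 ('g'): window [0,1] length 2 -- new best
  Position 2 ('f'): window [0,2] length 3 -- new best
  Position 3 ('g'): repeat (last at 1), move window start to 2
  Position 3 ('g'): window [2,3] length 2
  Position 4 ('b'): window [2,4] length 3
  Position 5 ('f'): repeat (last at 2), move window start to 3
  Position 5 ('f'): window [3,5] length 3
  Position 6 ('d'): window [3,6] length 4 -- new best
Longest substring with no repeats: "gbfd" with length 4

4


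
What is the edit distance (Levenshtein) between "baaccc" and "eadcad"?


Computing edit distance: "baaccc" -> "eadcad"
DP table:
           e    a    d    c    a    d
      0    1    2    3    4    5    6
  b   1    1    2    3    4    5    6
  a   2    2    1    2    3    4    5
  a   3    3    2    2    3    3    4
  c   4    4    3    3    2    3    4
  c   5    5    4    4    3    3    4
  c   6    6    5    5    4    4    4
Edit distance = dp[6][6] = 4

4


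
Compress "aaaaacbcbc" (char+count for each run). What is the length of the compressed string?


Input: aaaaacbcbc
Runs:
  'a' x 5 => "a5"
  'c' x 1 => "c1"
  'b' x 1 => "b1"
  'c' x 1 => "c1"
  'b' x 1 => "b1"
  'c' x 1 => "c1"
Compressed: "a5c1b1c1b1c1"
Compressed length: 12

12


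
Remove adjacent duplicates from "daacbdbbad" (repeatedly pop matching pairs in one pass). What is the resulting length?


Input: daacbdbbad
Stack-based adjacent duplicate removal:
  Read 'd': push. Stack: d
  Read 'a': push. Stack: da
  Read 'a': matches stack top 'a' => pop. Stack: d
  Read 'c': push. Stack: dc
  Read 'b': push. Stack: dcb
  Read 'd': push. Stack: dcbd
  Read 'b': push. Stack: dcbdb
  Read 'b': matches stack top 'b' => pop. Stack: dcbd
  Read 'a': push. Stack: dcbda
  Read 'd': push. Stack: dcbdad
Final stack: "dcbdad" (length 6)

6


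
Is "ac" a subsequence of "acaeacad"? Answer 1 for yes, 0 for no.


Check if "ac" is a subsequence of "acaeacad"
Greedy scan:
  Position 0 ('a'): matches sub[0] = 'a'
  Position 1 ('c'): matches sub[1] = 'c'
  Position 2 ('a'): no match needed
  Position 3 ('e'): no match needed
  Position 4 ('a'): no match needed
  Position 5 ('c'): no match needed
  Position 6 ('a'): no match needed
  Position 7 ('d'): no match needed
All 2 characters matched => is a subsequence

1


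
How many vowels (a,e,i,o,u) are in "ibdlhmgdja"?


Input: ibdlhmgdja
Checking each character:
  'i' at position 0: vowel (running total: 1)
  'b' at position 1: consonant
  'd' at position 2: consonant
  'l' at position 3: consonant
  'h' at position 4: consonant
  'm' at position 5: consonant
  'g' at position 6: consonant
  'd' at position 7: consonant
  'j' at position 8: consonant
  'a' at position 9: vowel (running total: 2)
Total vowels: 2

2


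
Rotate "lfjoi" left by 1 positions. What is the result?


Input: "lfjoi", rotate left by 1
First 1 characters: "l"
Remaining characters: "fjoi"
Concatenate remaining + first: "fjoi" + "l" = "fjoil"

fjoil


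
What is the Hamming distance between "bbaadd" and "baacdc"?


Comparing "bbaadd" and "baacdc" position by position:
  Position 0: 'b' vs 'b' => same
  Position 1: 'b' vs 'a' => differ
  Position 2: 'a' vs 'a' => same
  Position 3: 'a' vs 'c' => differ
  Position 4: 'd' vs 'd' => same
  Position 5: 'd' vs 'c' => differ
Total differences (Hamming distance): 3

3


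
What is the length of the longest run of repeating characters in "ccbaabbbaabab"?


Input: "ccbaabbbaabab"
Scanning for longest run:
  Position 1 ('c'): continues run of 'c', length=2
  Position 2 ('b'): new char, reset run to 1
  Position 3 ('a'): new char, reset run to 1
  Position 4 ('a'): continues run of 'a', length=2
  Position 5 ('b'): new char, reset run to 1
  Position 6 ('b'): continues run of 'b', length=2
  Position 7 ('b'): continues run of 'b', length=3
  Position 8 ('a'): new char, reset run to 1
  Position 9 ('a'): continues run of 'a', length=2
  Position 10 ('b'): new char, reset run to 1
  Position 11 ('a'): new char, reset run to 1
  Position 12 ('b'): new char, reset run to 1
Longest run: 'b' with length 3

3


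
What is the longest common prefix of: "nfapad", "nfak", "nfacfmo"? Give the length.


Words: nfapad, nfak, nfacfmo
  Position 0: all 'n' => match
  Position 1: all 'f' => match
  Position 2: all 'a' => match
  Position 3: ('p', 'k', 'c') => mismatch, stop
LCP = "nfa" (length 3)

3


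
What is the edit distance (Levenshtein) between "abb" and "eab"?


Computing edit distance: "abb" -> "eab"
DP table:
           e    a    b
      0    1    2    3
  a   1    1    1    2
  b   2    2    2    1
  b   3    3    3    2
Edit distance = dp[3][3] = 2

2


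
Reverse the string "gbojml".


Input: gbojml
Reading characters right to left:
  Position 5: 'l'
  Position 4: 'm'
  Position 3: 'j'
  Position 2: 'o'
  Position 1: 'b'
  Position 0: 'g'
Reversed: lmjobg

lmjobg


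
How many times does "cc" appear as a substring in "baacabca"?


Searching for "cc" in "baacabca"
Scanning each position:
  Position 0: "ba" => no
  Position 1: "aa" => no
  Position 2: "ac" => no
  Position 3: "ca" => no
  Position 4: "ab" => no
  Position 5: "bc" => no
  Position 6: "ca" => no
Total occurrences: 0

0


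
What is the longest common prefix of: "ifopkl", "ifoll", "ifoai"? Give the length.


Words: ifopkl, ifoll, ifoai
  Position 0: all 'i' => match
  Position 1: all 'f' => match
  Position 2: all 'o' => match
  Position 3: ('p', 'l', 'a') => mismatch, stop
LCP = "ifo" (length 3)

3


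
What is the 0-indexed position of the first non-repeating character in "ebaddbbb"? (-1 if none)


Input: ebaddbbb
Character frequencies:
  'a': 1
  'b': 4
  'd': 2
  'e': 1
Scanning left to right for freq == 1:
  Position 0 ('e'): unique! => answer = 0

0


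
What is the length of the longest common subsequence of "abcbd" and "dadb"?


LCS of "abcbd" and "dadb"
DP table:
           d    a    d    b
      0    0    0    0    0
  a   0    0    1    1    1
  b   0    0    1    1    2
  c   0    0    1    1    2
  b   0    0    1    1    2
  d   0    1    1    2    2
LCS length = dp[5][4] = 2

2


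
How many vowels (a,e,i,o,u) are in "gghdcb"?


Input: gghdcb
Checking each character:
  'g' at position 0: consonant
  'g' at position 1: consonant
  'h' at position 2: consonant
  'd' at position 3: consonant
  'c' at position 4: consonant
  'b' at position 5: consonant
Total vowels: 0

0


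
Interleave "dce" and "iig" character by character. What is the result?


Interleaving "dce" and "iig":
  Position 0: 'd' from first, 'i' from second => "di"
  Position 1: 'c' from first, 'i' from second => "ci"
  Position 2: 'e' from first, 'g' from second => "eg"
Result: dicieg

dicieg


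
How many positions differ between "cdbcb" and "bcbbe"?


Comparing "cdbcb" and "bcbbe" position by position:
  Position 0: 'c' vs 'b' => DIFFER
  Position 1: 'd' vs 'c' => DIFFER
  Position 2: 'b' vs 'b' => same
  Position 3: 'c' vs 'b' => DIFFER
  Position 4: 'b' vs 'e' => DIFFER
Positions that differ: 4

4


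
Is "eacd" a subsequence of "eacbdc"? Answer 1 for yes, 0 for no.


Check if "eacd" is a subsequence of "eacbdc"
Greedy scan:
  Position 0 ('e'): matches sub[0] = 'e'
  Position 1 ('a'): matches sub[1] = 'a'
  Position 2 ('c'): matches sub[2] = 'c'
  Position 3 ('b'): no match needed
  Position 4 ('d'): matches sub[3] = 'd'
  Position 5 ('c'): no match needed
All 4 characters matched => is a subsequence

1


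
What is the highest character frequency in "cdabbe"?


Input: cdabbe
Character counts:
  'a': 1
  'b': 2
  'c': 1
  'd': 1
  'e': 1
Maximum frequency: 2

2


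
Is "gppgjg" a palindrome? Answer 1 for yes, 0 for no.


Input: gppgjg
Reversed: gjgppg
  Compare pos 0 ('g') with pos 5 ('g'): match
  Compare pos 1 ('p') with pos 4 ('j'): MISMATCH
  Compare pos 2 ('p') with pos 3 ('g'): MISMATCH
Result: not a palindrome

0


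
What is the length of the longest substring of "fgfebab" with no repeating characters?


Input: "fgfebab"
Sliding window (track last position of each char):
  Position 0 ('f'): window [0,0] length 1 -- new best
  Position 1 ('g'): window [0,1] length 2 -- new best
  Position 2 ('f'): repeat (last at 0), move window start to 1
  Position 2 ('f'): window [1,2] length 2
  Position 3 ('e'): window [1,3] length 3 -- new best
  Position 4 ('b'): window [1,4] length 4 -- new best
  Position 5 ('a'): window [1,5] length 5 -- new best
  Position 6 ('b'): repeat (last at 4), move window start to 5
  Position 6 ('b'): window [5,6] length 2
Longest substring with no repeats: "gfeba" with length 5

5


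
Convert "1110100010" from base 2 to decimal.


Input: "1110100010" in base 2
Positional expansion:
  Digit '1' (value 1) x 2^9 = 512
  Digit '1' (value 1) x 2^8 = 256
  Digit '1' (value 1) x 2^7 = 128
  Digit '0' (value 0) x 2^6 = 0
  Digit '1' (value 1) x 2^5 = 32
  Digit '0' (value 0) x 2^4 = 0
  Digit '0' (value 0) x 2^3 = 0
  Digit '0' (value 0) x 2^2 = 0
  Digit '1' (value 1) x 2^1 = 2
  Digit '0' (value 0) x 2^0 = 0
Sum = 930

930


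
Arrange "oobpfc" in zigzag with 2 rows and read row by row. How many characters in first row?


Zigzag "oobpfc" into 2 rows:
Placing characters:
  'o' => row 0
  'o' => row 1
  'b' => row 0
  'p' => row 1
  'f' => row 0
  'c' => row 1
Rows:
  Row 0: "obf"
  Row 1: "opc"
First row length: 3

3


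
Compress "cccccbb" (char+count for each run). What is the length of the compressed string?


Input: cccccbb
Runs:
  'c' x 5 => "c5"
  'b' x 2 => "b2"
Compressed: "c5b2"
Compressed length: 4

4


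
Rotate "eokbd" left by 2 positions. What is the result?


Input: "eokbd", rotate left by 2
First 2 characters: "eo"
Remaining characters: "kbd"
Concatenate remaining + first: "kbd" + "eo" = "kbdeo"

kbdeo


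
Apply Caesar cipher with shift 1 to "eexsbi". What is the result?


Caesar cipher: shift "eexsbi" by 1
  'e' (pos 4) + 1 = pos 5 = 'f'
  'e' (pos 4) + 1 = pos 5 = 'f'
  'x' (pos 23) + 1 = pos 24 = 'y'
  's' (pos 18) + 1 = pos 19 = 't'
  'b' (pos 1) + 1 = pos 2 = 'c'
  'i' (pos 8) + 1 = pos 9 = 'j'
Result: ffytcj

ffytcj


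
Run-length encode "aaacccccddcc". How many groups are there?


Input: aaacccccddcc
Scanning for consecutive runs:
  Group 1: 'a' x 3 (positions 0-2)
  Group 2: 'c' x 5 (positions 3-7)
  Group 3: 'd' x 2 (positions 8-9)
  Group 4: 'c' x 2 (positions 10-11)
Total groups: 4

4


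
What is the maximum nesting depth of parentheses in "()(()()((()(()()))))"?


Input: "()(()()((()(()()))))"
Tracking depth:
  Position 0 '(': depth becomes 1
  Position 1 ')': depth becomes 0
  Position 2 '(': depth becomes 1
  Position 3 '(': depth becomes 2
  Position 4 ')': depth becomes 1
  Position 5 '(': depth becomes 2
  Position 6 ')': depth becomes 1
  Position 7 '(': depth becomes 2
  Position 8 '(': depth becomes 3
  Position 9 '(': depth becomes 4
  Position 10 ')': depth becomes 3
  Position 11 '(': depth becomes 4
  Position 12 '(': depth becomes 5
  Position 13 ')': depth becomes 4
  Position 14 '(': depth becomes 5
  Position 15 ')': depth becomes 4
  Position 16 ')': depth becomes 3
  Position 17 ')': depth becomes 2
  Position 18 ')': depth becomes 1
  Position 19 ')': depth becomes 0
Maximum depth reached: 5

5


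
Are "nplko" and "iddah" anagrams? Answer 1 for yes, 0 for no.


Strings: "nplko", "iddah"
Sorted first:  klnop
Sorted second: addhi
Differ at position 0: 'k' vs 'a' => not anagrams

0


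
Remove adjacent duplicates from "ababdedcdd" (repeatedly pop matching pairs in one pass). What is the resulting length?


Input: ababdedcdd
Stack-based adjacent duplicate removal:
  Read 'a': push. Stack: a
  Read 'b': push. Stack: ab
  Read 'a': push. Stack: aba
  Read 'b': push. Stack: abab
  Read 'd': push. Stack: ababd
  Read 'e': push. Stack: ababde
  Read 'd': push. Stack: ababded
  Read 'c': push. Stack: ababdedc
  Read 'd': push. Stack: ababdedcd
  Read 'd': matches stack top 'd' => pop. Stack: ababdedc
Final stack: "ababdedc" (length 8)

8


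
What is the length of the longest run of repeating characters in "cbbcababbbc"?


Input: "cbbcababbbc"
Scanning for longest run:
  Position 1 ('b'): new char, reset run to 1
  Position 2 ('b'): continues run of 'b', length=2
  Position 3 ('c'): new char, reset run to 1
  Position 4 ('a'): new char, reset run to 1
  Position 5 ('b'): new char, reset run to 1
  Position 6 ('a'): new char, reset run to 1
  Position 7 ('b'): new char, reset run to 1
  Position 8 ('b'): continues run of 'b', length=2
  Position 9 ('b'): continues run of 'b', length=3
  Position 10 ('c'): new char, reset run to 1
Longest run: 'b' with length 3

3


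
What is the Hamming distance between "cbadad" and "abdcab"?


Comparing "cbadad" and "abdcab" position by position:
  Position 0: 'c' vs 'a' => differ
  Position 1: 'b' vs 'b' => same
  Position 2: 'a' vs 'd' => differ
  Position 3: 'd' vs 'c' => differ
  Position 4: 'a' vs 'a' => same
  Position 5: 'd' vs 'b' => differ
Total differences (Hamming distance): 4

4


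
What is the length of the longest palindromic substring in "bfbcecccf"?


Input: "bfbcecccf"
Checking substrings for palindromes:
  [0:3] "bfb" (len 3) => palindrome
  [3:6] "cec" (len 3) => palindrome
  [5:8] "ccc" (len 3) => palindrome
  [5:7] "cc" (len 2) => palindrome
  [6:8] "cc" (len 2) => palindrome
Longest palindromic substring: "bfb" with length 3

3


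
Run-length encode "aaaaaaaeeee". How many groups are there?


Input: aaaaaaaeeee
Scanning for consecutive runs:
  Group 1: 'a' x 7 (positions 0-6)
  Group 2: 'e' x 4 (positions 7-10)
Total groups: 2

2


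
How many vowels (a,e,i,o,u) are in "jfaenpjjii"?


Input: jfaenpjjii
Checking each character:
  'j' at position 0: consonant
  'f' at position 1: consonant
  'a' at position 2: vowel (running total: 1)
  'e' at position 3: vowel (running total: 2)
  'n' at position 4: consonant
  'p' at position 5: consonant
  'j' at position 6: consonant
  'j' at position 7: consonant
  'i' at position 8: vowel (running total: 3)
  'i' at position 9: vowel (running total: 4)
Total vowels: 4

4


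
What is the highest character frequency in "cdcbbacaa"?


Input: cdcbbacaa
Character counts:
  'a': 3
  'b': 2
  'c': 3
  'd': 1
Maximum frequency: 3

3


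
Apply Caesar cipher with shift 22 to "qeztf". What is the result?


Caesar cipher: shift "qeztf" by 22
  'q' (pos 16) + 22 = pos 12 = 'm'
  'e' (pos 4) + 22 = pos 0 = 'a'
  'z' (pos 25) + 22 = pos 21 = 'v'
  't' (pos 19) + 22 = pos 15 = 'p'
  'f' (pos 5) + 22 = pos 1 = 'b'
Result: mavpb

mavpb


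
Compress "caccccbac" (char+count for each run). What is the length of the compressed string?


Input: caccccbac
Runs:
  'c' x 1 => "c1"
  'a' x 1 => "a1"
  'c' x 4 => "c4"
  'b' x 1 => "b1"
  'a' x 1 => "a1"
  'c' x 1 => "c1"
Compressed: "c1a1c4b1a1c1"
Compressed length: 12

12


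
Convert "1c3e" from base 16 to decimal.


Input: "1c3e" in base 16
Positional expansion:
  Digit '1' (value 1) x 16^3 = 4096
  Digit 'c' (value 12) x 16^2 = 3072
  Digit '3' (value 3) x 16^1 = 48
  Digit 'e' (value 14) x 16^0 = 14
Sum = 7230

7230


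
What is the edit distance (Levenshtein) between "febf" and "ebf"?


Computing edit distance: "febf" -> "ebf"
DP table:
           e    b    f
      0    1    2    3
  f   1    1    2    2
  e   2    1    2    3
  b   3    2    1    2
  f   4    3    2    1
Edit distance = dp[4][3] = 1

1


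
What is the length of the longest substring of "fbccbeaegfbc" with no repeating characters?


Input: "fbccbeaegfbc"
Sliding window (track last position of each char):
  Position 0 ('f'): window [0,0] length 1 -- new best
  Position 1 ('b'): window [0,1] length 2 -- new best
  Position 2 ('c'): window [0,2] length 3 -- new best
  Position 3 ('c'): repeat (last at 2), move window start to 3
  Position 3 ('c'): window [3,3] length 1
  Position 4 ('b'): window [3,4] length 2
  Position 5 ('e'): window [3,5] length 3
  Position 6 ('a'): window [3,6] length 4 -- new best
  Position 7 ('e'): repeat (last at 5), move window start to 6
  Position 7 ('e'): window [6,7] length 2
  Position 8 ('g'): window [6,8] length 3
  Position 9 ('f'): window [6,9] length 4
  Position 10 ('b'): window [6,10] length 5 -- new best
  Position 11 ('c'): window [6,11] length 6 -- new best
Longest substring with no repeats: "aegfbc" with length 6

6


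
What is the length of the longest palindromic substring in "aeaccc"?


Input: "aeaccc"
Checking substrings for palindromes:
  [0:3] "aea" (len 3) => palindrome
  [3:6] "ccc" (len 3) => palindrome
  [3:5] "cc" (len 2) => palindrome
  [4:6] "cc" (len 2) => palindrome
Longest palindromic substring: "aea" with length 3

3


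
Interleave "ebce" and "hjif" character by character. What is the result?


Interleaving "ebce" and "hjif":
  Position 0: 'e' from first, 'h' from second => "eh"
  Position 1: 'b' from first, 'j' from second => "bj"
  Position 2: 'c' from first, 'i' from second => "ci"
  Position 3: 'e' from first, 'f' from second => "ef"
Result: ehbjcief

ehbjcief


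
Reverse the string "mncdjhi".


Input: mncdjhi
Reading characters right to left:
  Position 6: 'i'
  Position 5: 'h'
  Position 4: 'j'
  Position 3: 'd'
  Position 2: 'c'
  Position 1: 'n'
  Position 0: 'm'
Reversed: ihjdcnm

ihjdcnm


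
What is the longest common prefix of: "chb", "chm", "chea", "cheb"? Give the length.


Words: chb, chm, chea, cheb
  Position 0: all 'c' => match
  Position 1: all 'h' => match
  Position 2: ('b', 'm', 'e', 'e') => mismatch, stop
LCP = "ch" (length 2)

2


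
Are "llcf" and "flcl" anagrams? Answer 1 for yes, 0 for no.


Strings: "llcf", "flcl"
Sorted first:  cfll
Sorted second: cfll
Sorted forms match => anagrams

1


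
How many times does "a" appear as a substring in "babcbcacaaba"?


Searching for "a" in "babcbcacaaba"
Scanning each position:
  Position 0: "b" => no
  Position 1: "a" => MATCH
  Position 2: "b" => no
  Position 3: "c" => no
  Position 4: "b" => no
  Position 5: "c" => no
  Position 6: "a" => MATCH
  Position 7: "c" => no
  Position 8: "a" => MATCH
  Position 9: "a" => MATCH
  Position 10: "b" => no
  Position 11: "a" => MATCH
Total occurrences: 5

5


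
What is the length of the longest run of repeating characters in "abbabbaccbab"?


Input: "abbabbaccbab"
Scanning for longest run:
  Position 1 ('b'): new char, reset run to 1
  Position 2 ('b'): continues run of 'b', length=2
  Position 3 ('a'): new char, reset run to 1
  Position 4 ('b'): new char, reset run to 1
  Position 5 ('b'): continues run of 'b', length=2
  Position 6 ('a'): new char, reset run to 1
  Position 7 ('c'): new char, reset run to 1
  Position 8 ('c'): continues run of 'c', length=2
  Position 9 ('b'): new char, reset run to 1
  Position 10 ('a'): new char, reset run to 1
  Position 11 ('b'): new char, reset run to 1
Longest run: 'b' with length 2

2


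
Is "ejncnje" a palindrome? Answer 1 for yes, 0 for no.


Input: ejncnje
Reversed: ejncnje
  Compare pos 0 ('e') with pos 6 ('e'): match
  Compare pos 1 ('j') with pos 5 ('j'): match
  Compare pos 2 ('n') with pos 4 ('n'): match
Result: palindrome

1


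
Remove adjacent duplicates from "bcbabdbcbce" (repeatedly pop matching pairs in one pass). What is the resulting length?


Input: bcbabdbcbce
Stack-based adjacent duplicate removal:
  Read 'b': push. Stack: b
  Read 'c': push. Stack: bc
  Read 'b': push. Stack: bcb
  Read 'a': push. Stack: bcba
  Read 'b': push. Stack: bcbab
  Read 'd': push. Stack: bcbabd
  Read 'b': push. Stack: bcbabdb
  Read 'c': push. Stack: bcbabdbc
  Read 'b': push. Stack: bcbabdbcb
  Read 'c': push. Stack: bcbabdbcbc
  Read 'e': push. Stack: bcbabdbcbce
Final stack: "bcbabdbcbce" (length 11)

11


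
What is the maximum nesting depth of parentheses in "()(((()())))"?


Input: "()(((()())))"
Tracking depth:
  Position 0 '(': depth becomes 1
  Position 1 ')': depth becomes 0
  Position 2 '(': depth becomes 1
  Position 3 '(': depth becomes 2
  Position 4 '(': depth becomes 3
  Position 5 '(': depth becomes 4
  Position 6 ')': depth becomes 3
  Position 7 '(': depth becomes 4
  Position 8 ')': depth becomes 3
  Position 9 ')': depth becomes 2
  Position 10 ')': depth becomes 1
  Position 11 ')': depth becomes 0
Maximum depth reached: 4

4


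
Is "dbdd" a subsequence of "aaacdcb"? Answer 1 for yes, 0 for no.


Check if "dbdd" is a subsequence of "aaacdcb"
Greedy scan:
  Position 0 ('a'): no match needed
  Position 1 ('a'): no match needed
  Position 2 ('a'): no match needed
  Position 3 ('c'): no match needed
  Position 4 ('d'): matches sub[0] = 'd'
  Position 5 ('c'): no match needed
  Position 6 ('b'): matches sub[1] = 'b'
Only matched 2/4 characters => not a subsequence

0


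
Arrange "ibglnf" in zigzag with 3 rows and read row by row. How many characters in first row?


Zigzag "ibglnf" into 3 rows:
Placing characters:
  'i' => row 0
  'b' => row 1
  'g' => row 2
  'l' => row 1
  'n' => row 0
  'f' => row 1
Rows:
  Row 0: "in"
  Row 1: "blf"
  Row 2: "g"
First row length: 2

2


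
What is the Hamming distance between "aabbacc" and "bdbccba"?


Comparing "aabbacc" and "bdbccba" position by position:
  Position 0: 'a' vs 'b' => differ
  Position 1: 'a' vs 'd' => differ
  Position 2: 'b' vs 'b' => same
  Position 3: 'b' vs 'c' => differ
  Position 4: 'a' vs 'c' => differ
  Position 5: 'c' vs 'b' => differ
  Position 6: 'c' vs 'a' => differ
Total differences (Hamming distance): 6

6


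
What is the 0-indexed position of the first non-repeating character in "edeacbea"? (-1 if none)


Input: edeacbea
Character frequencies:
  'a': 2
  'b': 1
  'c': 1
  'd': 1
  'e': 3
Scanning left to right for freq == 1:
  Position 0 ('e'): freq=3, skip
  Position 1 ('d'): unique! => answer = 1

1


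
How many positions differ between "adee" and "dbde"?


Comparing "adee" and "dbde" position by position:
  Position 0: 'a' vs 'd' => DIFFER
  Position 1: 'd' vs 'b' => DIFFER
  Position 2: 'e' vs 'd' => DIFFER
  Position 3: 'e' vs 'e' => same
Positions that differ: 3

3


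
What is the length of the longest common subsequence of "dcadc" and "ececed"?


LCS of "dcadc" and "ececed"
DP table:
           e    c    e    c    e    d
      0    0    0    0    0    0    0
  d   0    0    0    0    0    0    1
  c   0    0    1    1    1    1    1
  a   0    0    1    1    1    1    1
  d   0    0    1    1    1    1    2
  c   0    0    1    1    2    2    2
LCS length = dp[5][6] = 2

2


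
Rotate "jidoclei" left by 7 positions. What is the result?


Input: "jidoclei", rotate left by 7
First 7 characters: "jidocle"
Remaining characters: "i"
Concatenate remaining + first: "i" + "jidocle" = "ijidocle"

ijidocle


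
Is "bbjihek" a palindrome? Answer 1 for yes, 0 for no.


Input: bbjihek
Reversed: kehijbb
  Compare pos 0 ('b') with pos 6 ('k'): MISMATCH
  Compare pos 1 ('b') with pos 5 ('e'): MISMATCH
  Compare pos 2 ('j') with pos 4 ('h'): MISMATCH
Result: not a palindrome

0
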